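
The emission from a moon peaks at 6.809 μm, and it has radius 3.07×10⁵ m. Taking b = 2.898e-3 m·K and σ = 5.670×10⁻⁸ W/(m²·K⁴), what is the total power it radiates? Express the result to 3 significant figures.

Wien's law: T = b/λ_max = 2.898×10⁻³/6.809×10⁻⁶ = 425.613 K.
Surface area A = 4πR² = 4π(3.07×10⁵ m)² = 1.18437×10¹² m².
Then P = σAT⁴ = 5.670×10⁻⁸×1.18437×10¹²×(425.613)⁴ = 2.20×10¹⁵ W.

P ≈ 2.20×10¹⁵ W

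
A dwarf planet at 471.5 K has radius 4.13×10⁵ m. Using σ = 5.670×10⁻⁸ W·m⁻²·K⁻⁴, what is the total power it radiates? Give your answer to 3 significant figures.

Surface area A = 4πR² = 4π(4.13×10⁵ m)² = 2.14343×10¹² m².
P = σAT⁴ = 5.670×10⁻⁸ × 2.14343×10¹² × (471.5)⁴ = 6.01×10¹⁵ W.

P ≈ 6.01×10¹⁵ W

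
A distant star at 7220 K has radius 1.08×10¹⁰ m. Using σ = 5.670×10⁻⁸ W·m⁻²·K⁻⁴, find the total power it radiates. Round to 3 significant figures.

P ≈ 2.26×10²⁹ W

Surface area A = 4πR² = 4π(1.08×10¹⁰ m)² = 1.46574×10²¹ m².
P = σAT⁴ = 5.670×10⁻⁸ × 1.46574×10²¹ × (7220)⁴ = 2.26×10²⁹ W.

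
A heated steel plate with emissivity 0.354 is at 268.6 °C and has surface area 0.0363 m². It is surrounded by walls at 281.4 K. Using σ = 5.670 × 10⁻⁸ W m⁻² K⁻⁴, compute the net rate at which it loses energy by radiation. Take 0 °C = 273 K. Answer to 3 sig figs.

Net loss ≈ 58.1 W

T = 268.6 °C + 273 = 541.6 K.
Area A = 0.0363 m².
Net radiated power P_net = εσA(T⁴ − T₀⁴) = 0.354×5.670×10⁻⁸×0.0363×(541.6⁴ − 281.4⁴).
T⁴ − T₀⁴ = 8.60428×10¹⁰ − 6.27042×10⁹ = 7.97724×10¹⁰ K⁴, so P_net = 58.1 W.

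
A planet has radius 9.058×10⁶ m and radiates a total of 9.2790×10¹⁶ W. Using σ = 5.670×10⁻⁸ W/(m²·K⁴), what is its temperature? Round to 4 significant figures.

Surface area A = 4πR² = 4π(9.058×10⁶ m)² = 1.03104×10¹⁵ m².
P = σAT⁴ ⇒ T = (P/(σA))^(1/4) = (9.2790×10¹⁶/(5.670×10⁻⁸×1.03104×10¹⁵))^(1/4) = 199.6 K.

T ≈ 199.6 K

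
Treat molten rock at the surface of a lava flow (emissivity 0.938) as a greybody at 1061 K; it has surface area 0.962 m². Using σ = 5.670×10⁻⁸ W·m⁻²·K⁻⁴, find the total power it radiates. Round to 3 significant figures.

P ≈ 6.48×10⁴ W

Area A = 0.962 m².
P = εσAT⁴ = 0.938 × 5.670×10⁻⁸ × 0.962 × (1061)⁴ = 6.48×10⁴ W.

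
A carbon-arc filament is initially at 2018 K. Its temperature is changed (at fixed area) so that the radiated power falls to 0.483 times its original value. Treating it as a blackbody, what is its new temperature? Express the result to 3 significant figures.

P ∝ T⁴, so T₂/T₁ = (P₂/P₁)^(1/4) = (0.483)^(1/4) = 0.833656.
T₂ = 2018 × 0.833656 = 1.68×10³ K.

T₂ ≈ 1.68×10³ K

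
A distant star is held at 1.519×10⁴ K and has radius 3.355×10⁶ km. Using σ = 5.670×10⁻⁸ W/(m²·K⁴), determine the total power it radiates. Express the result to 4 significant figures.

Surface area A = 4πR² = 4π(3.355×10⁹ m)² = 1.41447×10²⁰ m².
P = σAT⁴ = 5.670×10⁻⁸ × 1.41447×10²⁰ × (1.519×10⁴)⁴ = 4.270×10²⁹ W.

P ≈ 4.270×10²⁹ W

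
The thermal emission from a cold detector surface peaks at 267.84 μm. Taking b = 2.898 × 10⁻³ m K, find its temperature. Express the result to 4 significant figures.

T ≈ 10.82 K

Wien's law gives T = b/λ_max = (2.898×10⁻³ m·K)/(2.6784×10⁻⁴ m) = 10.82 K.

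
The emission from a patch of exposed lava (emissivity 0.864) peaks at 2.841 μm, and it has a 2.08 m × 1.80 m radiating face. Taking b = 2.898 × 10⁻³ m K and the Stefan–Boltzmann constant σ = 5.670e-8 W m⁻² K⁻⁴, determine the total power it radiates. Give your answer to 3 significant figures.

Wien's law: T = b/λ_max = 2.898×10⁻³/2.841×10⁻⁶ = 1020.06 K.
Area A = 2.08 × 1.80 = 3.744 m².
Then P = εσAT⁴ = 0.864×5.670×10⁻⁸×3.744×(1020.06)⁴ = 1.99×10⁵ W.

P ≈ 1.99×10⁵ W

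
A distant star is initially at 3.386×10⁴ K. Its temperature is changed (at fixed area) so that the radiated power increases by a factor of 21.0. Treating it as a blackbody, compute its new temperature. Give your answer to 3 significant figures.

P ∝ T⁴, so T₂/T₁ = (P₂/P₁)^(1/4) = (21.0)^(1/4) = 2.14070.
T₂ = 3.386×10⁴ × 2.14070 = 7.25×10⁴ K.

T₂ ≈ 7.25×10⁴ K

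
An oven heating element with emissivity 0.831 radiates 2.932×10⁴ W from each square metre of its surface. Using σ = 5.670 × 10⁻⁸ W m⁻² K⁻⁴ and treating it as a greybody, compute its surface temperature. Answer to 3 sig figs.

I = εσT⁴, so T = (I/εσ)^(1/4) = (2.932×10⁴/(0.831×5.670×10⁻⁸))^(1/4) = 888 K.

T ≈ 888 K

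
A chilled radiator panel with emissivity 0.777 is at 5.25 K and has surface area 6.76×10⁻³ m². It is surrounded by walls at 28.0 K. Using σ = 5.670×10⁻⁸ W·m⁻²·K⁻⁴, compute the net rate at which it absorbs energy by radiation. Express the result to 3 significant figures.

Net gain ≈ 1.83×10⁻⁴ W

Area A = 6.76×10⁻³ m².
Net radiated power P_net = εσA(T⁴ − T₀⁴) = 0.777×5.670×10⁻⁸×6.76×10⁻³×(5.25⁴ − 28.0⁴).
T⁴ − T₀⁴ = 759.691 − 6.14656×10⁵ = -6.13896×10⁵ K⁴, so P_net = -1.83×10⁻⁴ W — negative, meaning a net gain of 1.83×10⁻⁴ W.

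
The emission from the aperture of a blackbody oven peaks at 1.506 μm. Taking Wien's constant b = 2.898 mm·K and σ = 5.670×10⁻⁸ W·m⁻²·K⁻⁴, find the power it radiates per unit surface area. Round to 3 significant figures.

Wien's law: T = b/λ_max = 2.898×10⁻³/1.506×10⁻⁶ = 1924.30 K.
Then I = σT⁴ = 5.670×10⁻⁸×(1924.30)⁴ = 7.77×10⁵ W/m².

I ≈ 7.77×10⁵ W/m²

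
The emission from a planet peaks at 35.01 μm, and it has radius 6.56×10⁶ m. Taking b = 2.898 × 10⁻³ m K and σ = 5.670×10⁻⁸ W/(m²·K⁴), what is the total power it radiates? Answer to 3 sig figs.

P ≈ 1.44×10¹⁵ W

Wien's law: T = b/λ_max = 2.898×10⁻³/3.501×10⁻⁵ = 82.7763 K.
Surface area A = 4πR² = 4π(6.56×10⁶ m)² = 5.40776×10¹⁴ m².
Then P = σAT⁴ = 5.670×10⁻⁸×5.40776×10¹⁴×(82.7763)⁴ = 1.44×10¹⁵ W.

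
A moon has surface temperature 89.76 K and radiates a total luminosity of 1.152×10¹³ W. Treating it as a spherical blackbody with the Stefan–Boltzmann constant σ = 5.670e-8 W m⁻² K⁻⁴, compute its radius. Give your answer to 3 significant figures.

R ≈ 4.99×10⁵ m

L = 4πR²σT⁴ ⇒ R = √(L/(4πσT⁴)).
σT⁴ = 3.68056 W/m², so R = √(1.152×10¹³/(4π×3.68056)) = 4.99×10⁵ m.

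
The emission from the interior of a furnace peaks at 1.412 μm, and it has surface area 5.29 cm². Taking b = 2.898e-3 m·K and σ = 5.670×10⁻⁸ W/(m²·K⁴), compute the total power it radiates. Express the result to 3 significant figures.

Wien's law: T = b/λ_max = 2.898×10⁻³/1.412×10⁻⁶ = 2052.41 K.
Area A = 5.29 cm² = 5.29×10⁻⁴ m².
Then P = σAT⁴ = 5.670×10⁻⁸×5.29×10⁻⁴×(2052.41)⁴ = 532 W.

P ≈ 532 W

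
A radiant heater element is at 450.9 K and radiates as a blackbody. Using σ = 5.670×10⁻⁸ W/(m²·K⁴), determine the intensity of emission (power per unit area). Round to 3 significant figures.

Stefan–Boltzmann: I = σT⁴ = 5.670×10⁻⁸ × (450.9)⁴ = 2.34×10³ W/m².

I ≈ 2.34×10³ W/m²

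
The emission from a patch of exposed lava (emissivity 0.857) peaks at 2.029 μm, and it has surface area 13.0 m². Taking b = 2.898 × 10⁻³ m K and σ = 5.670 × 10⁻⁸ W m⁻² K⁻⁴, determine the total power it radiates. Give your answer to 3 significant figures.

P ≈ 2.63×10⁶ W

Wien's law: T = b/λ_max = 2.898×10⁻³/2.029×10⁻⁶ = 1428.29 K.
Area A = 13.0 m².
Then P = εσAT⁴ = 0.857×5.670×10⁻⁸×13.0×(1428.29)⁴ = 2.63×10⁶ W.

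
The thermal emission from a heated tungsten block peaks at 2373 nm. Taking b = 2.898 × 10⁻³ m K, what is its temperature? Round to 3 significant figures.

Wien's law gives T = b/λ_max = (2.898×10⁻³ m·K)/(2.373×10⁻⁶ m) = 1.22×10³ K.

T ≈ 1.22×10³ K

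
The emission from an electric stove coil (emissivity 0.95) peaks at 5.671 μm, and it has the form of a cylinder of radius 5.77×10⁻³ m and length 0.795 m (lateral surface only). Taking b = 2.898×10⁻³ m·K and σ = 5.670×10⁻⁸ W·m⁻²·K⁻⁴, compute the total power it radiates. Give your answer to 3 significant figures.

Wien's law: T = b/λ_max = 2.898×10⁻³/5.671×10⁻⁶ = 511.021 K.
Lateral area A = 2πrL = 2π×5.77×10⁻³×0.795 = 0.0288219 m².
Then P = εσAT⁴ = 0.95×5.670×10⁻⁸×0.0288219×(511.021)⁴ = 106 W.

P ≈ 106 W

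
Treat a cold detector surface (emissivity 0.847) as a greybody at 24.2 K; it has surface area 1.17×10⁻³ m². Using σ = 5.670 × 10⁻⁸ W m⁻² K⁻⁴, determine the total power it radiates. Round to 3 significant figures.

Area A = 1.17×10⁻³ m².
P = εσAT⁴ = 0.847 × 5.670×10⁻⁸ × 1.17×10⁻³ × (24.2)⁴ = 1.93×10⁻⁵ W.

P ≈ 1.93×10⁻⁵ W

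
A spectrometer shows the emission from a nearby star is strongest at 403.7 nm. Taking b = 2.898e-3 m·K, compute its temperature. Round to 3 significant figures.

T ≈ 7.18×10³ K

Wien's law gives T = b/λ_max = (2.898×10⁻³ m·K)/(4.037×10⁻⁷ m) = 7.18×10³ K.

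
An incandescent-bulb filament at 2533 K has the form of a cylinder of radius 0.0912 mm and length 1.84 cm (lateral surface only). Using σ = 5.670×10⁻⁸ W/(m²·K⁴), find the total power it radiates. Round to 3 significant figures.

Lateral area A = 2πrL = 2π×9.12×10⁻⁵×0.0184 = 1.05437×10⁻⁵ m².
P = σAT⁴ = 5.670×10⁻⁸ × 1.05437×10⁻⁵ × (2533)⁴ = 24.6 W.

P ≈ 24.6 W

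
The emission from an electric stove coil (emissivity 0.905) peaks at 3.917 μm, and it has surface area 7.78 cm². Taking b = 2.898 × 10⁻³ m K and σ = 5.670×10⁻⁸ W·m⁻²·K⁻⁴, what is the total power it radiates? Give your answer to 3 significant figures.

P ≈ 12.0 W

Wien's law: T = b/λ_max = 2.898×10⁻³/3.917×10⁻⁶ = 739.852 K.
Area A = 7.78 cm² = 7.78×10⁻⁴ m².
Then P = εσAT⁴ = 0.905×5.670×10⁻⁸×7.78×10⁻⁴×(739.852)⁴ = 12.0 W.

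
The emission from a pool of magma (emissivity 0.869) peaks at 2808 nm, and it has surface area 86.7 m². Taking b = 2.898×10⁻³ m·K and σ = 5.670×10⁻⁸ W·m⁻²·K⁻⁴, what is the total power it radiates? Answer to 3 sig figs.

P ≈ 4.85×10⁶ W

Wien's law: T = b/λ_max = 2.898×10⁻³/2.808×10⁻⁶ = 1032.05 K.
Area A = 86.7 m².
Then P = εσAT⁴ = 0.869×5.670×10⁻⁸×86.7×(1032.05)⁴ = 4.85×10⁶ W.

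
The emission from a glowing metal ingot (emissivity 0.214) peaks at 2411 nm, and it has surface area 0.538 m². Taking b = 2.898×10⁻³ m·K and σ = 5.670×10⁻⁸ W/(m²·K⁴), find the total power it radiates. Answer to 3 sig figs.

Wien's law: T = b/λ_max = 2.898×10⁻³/2.411×10⁻⁶ = 1201.99 K.
Area A = 0.538 m².
Then P = εσAT⁴ = 0.214×5.670×10⁻⁸×0.538×(1201.99)⁴ = 1.36×10⁴ W.

P ≈ 1.36×10⁴ W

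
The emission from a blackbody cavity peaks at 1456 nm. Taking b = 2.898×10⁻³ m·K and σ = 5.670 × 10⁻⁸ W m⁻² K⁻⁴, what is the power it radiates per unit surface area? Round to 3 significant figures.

Wien's law: T = b/λ_max = 2.898×10⁻³/1.456×10⁻⁶ = 1990.38 K.
Then I = σT⁴ = 5.670×10⁻⁸×(1990.38)⁴ = 8.90×10⁵ W/m².

I ≈ 8.90×10⁵ W/m²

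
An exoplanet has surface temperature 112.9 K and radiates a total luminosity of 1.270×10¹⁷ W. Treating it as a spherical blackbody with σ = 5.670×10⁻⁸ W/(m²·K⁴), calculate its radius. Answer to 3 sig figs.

R ≈ 3.31×10⁷ m

L = 4πR²σT⁴ ⇒ R = √(L/(4πσT⁴)).
σT⁴ = 9.21210 W/m², so R = √(1.270×10¹⁷/(4π×9.21210)) = 3.31×10⁷ m.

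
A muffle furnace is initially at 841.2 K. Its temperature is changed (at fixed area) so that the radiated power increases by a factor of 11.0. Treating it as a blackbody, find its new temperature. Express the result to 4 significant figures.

T₂ ≈ 1532 K

P ∝ T⁴, so T₂/T₁ = (P₂/P₁)^(1/4) = (11.0)^(1/4) = 1.82116.
T₂ = 841.2 × 1.82116 = 1532 K.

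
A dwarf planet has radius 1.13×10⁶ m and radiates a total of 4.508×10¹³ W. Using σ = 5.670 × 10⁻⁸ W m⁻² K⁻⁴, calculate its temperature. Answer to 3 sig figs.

T ≈ 83.9 K

Surface area A = 4πR² = 4π(1.13×10⁶ m)² = 1.60460×10¹³ m².
P = σAT⁴ ⇒ T = (P/(σA))^(1/4) = (4.508×10¹³/(5.670×10⁻⁸×1.60460×10¹³))^(1/4) = 83.9 K.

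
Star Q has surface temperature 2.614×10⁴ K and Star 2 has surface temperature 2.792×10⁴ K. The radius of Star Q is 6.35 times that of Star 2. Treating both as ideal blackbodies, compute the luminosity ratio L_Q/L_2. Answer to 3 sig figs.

L ∝ R²T⁴, so L_Q/L_2 = (R_Q/R_2)²(T_Q/T_2)⁴ = (6.35)² × (2.614×10⁴/2.792×10⁴)⁴ = 40.3225 × 0.768353 = 31.0.

L_Q/L_2 ≈ 31.0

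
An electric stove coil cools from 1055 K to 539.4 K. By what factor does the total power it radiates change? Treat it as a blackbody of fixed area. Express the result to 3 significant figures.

P ∝ T⁴, so P₂/P₁ = (T₂/T₁)⁴ = (539.4/1055)⁴ = (0.511280)⁴ = 0.0683.

P₂/P₁ ≈ 0.0683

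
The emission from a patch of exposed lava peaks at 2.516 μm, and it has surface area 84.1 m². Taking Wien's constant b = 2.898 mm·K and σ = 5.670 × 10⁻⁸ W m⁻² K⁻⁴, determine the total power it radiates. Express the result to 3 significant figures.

Wien's law: T = b/λ_max = 2.898×10⁻³/2.516×10⁻⁶ = 1151.83 K.
Area A = 84.1 m².
Then P = σAT⁴ = 5.670×10⁻⁸×84.1×(1151.83)⁴ = 8.39×10⁶ W.

P ≈ 8.39×10⁶ W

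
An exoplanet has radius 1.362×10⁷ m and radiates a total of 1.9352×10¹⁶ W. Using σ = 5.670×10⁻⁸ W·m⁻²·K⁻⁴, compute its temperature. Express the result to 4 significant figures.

T ≈ 110.0 K

Surface area A = 4πR² = 4π(1.362×10⁷ m)² = 2.33112×10¹⁵ m².
P = σAT⁴ ⇒ T = (P/(σA))^(1/4) = (1.9352×10¹⁶/(5.670×10⁻⁸×2.33112×10¹⁵))^(1/4) = 110.0 K.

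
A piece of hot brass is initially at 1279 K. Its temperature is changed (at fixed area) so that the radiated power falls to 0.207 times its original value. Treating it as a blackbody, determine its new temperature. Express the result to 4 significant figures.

T₂ ≈ 862.7 K

P ∝ T⁴, so T₂/T₁ = (P₂/P₁)^(1/4) = (0.207)^(1/4) = 0.674517.
T₂ = 1279 × 0.674517 = 862.7 K.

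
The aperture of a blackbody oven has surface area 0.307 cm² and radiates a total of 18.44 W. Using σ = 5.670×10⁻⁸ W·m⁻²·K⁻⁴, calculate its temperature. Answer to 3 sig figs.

Area A = 0.307 cm² = 3.07×10⁻⁵ m².
P = σAT⁴ ⇒ T = (P/(σA))^(1/4) = (18.44/(5.670×10⁻⁸×3.07×10⁻⁵))^(1/4) = 1.80×10³ K.

T ≈ 1.80×10³ K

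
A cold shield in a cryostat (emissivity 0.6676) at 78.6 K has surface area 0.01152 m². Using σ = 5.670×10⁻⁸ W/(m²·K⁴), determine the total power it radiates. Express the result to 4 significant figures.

Area A = 0.01152 m².
P = εσAT⁴ = 0.6676 × 5.670×10⁻⁸ × 0.01152 × (78.6)⁴ = 0.01664 W.

P ≈ 0.01664 W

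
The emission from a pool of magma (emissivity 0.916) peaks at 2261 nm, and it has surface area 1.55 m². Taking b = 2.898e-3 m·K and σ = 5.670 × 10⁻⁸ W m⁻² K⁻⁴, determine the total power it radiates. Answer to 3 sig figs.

Wien's law: T = b/λ_max = 2.898×10⁻³/2.261×10⁻⁶ = 1281.73 K.
Area A = 1.55 m².
Then P = εσAT⁴ = 0.916×5.670×10⁻⁸×1.55×(1281.73)⁴ = 2.17×10⁵ W.

P ≈ 2.17×10⁵ W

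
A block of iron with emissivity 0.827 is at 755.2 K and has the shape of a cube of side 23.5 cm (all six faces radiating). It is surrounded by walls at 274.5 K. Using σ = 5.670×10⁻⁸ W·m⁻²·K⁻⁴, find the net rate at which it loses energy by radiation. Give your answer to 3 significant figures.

Area A = 6s² = 6×(0.235 m)² = 0.33135 m².
Net radiated power P_net = εσA(T⁴ − T₀⁴) = 0.827×5.670×10⁻⁸×0.33135×(755.2⁴ − 274.5⁴).
T⁴ − T₀⁴ = 3.25273×10¹¹ − 5.67766×10⁹ = 3.19595×10¹¹ K⁴, so P_net = 4.97×10³ W.

Net loss ≈ 4.97×10³ W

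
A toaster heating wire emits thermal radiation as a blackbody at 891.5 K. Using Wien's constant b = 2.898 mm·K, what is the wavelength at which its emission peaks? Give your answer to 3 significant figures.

Wien's displacement law: λ_max = b/T = (2.898×10⁻³ m·K)/(891.5 K) = 3.251×10⁻⁶ m.
That is 3.25 μm, in the infrared range.

λ_max ≈ 3.25 μm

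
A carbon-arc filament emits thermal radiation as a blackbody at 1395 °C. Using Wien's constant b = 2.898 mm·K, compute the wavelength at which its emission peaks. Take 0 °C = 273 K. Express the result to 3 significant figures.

T = 1395 °C + 273 = 1668 K.
Wien's displacement law: λ_max = b/T = (2.898×10⁻³ m·K)/(1668 K) = 1.737×10⁻⁶ m.
That is 1.74 μm, in the infrared range.

λ_max ≈ 1.74 μm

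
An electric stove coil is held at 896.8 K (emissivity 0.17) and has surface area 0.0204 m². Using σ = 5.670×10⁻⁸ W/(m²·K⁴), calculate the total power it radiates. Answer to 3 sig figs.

P ≈ 127 W

Area A = 0.0204 m².
P = εσAT⁴ = 0.17 × 5.670×10⁻⁸ × 0.0204 × (896.8)⁴ = 127 W.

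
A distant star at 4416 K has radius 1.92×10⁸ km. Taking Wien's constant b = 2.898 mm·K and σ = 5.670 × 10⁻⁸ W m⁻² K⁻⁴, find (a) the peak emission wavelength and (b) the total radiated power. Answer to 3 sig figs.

(a) λ_max = b/T = 2.898×10⁻³/4416 = 6.562×10⁻⁷ m = 0.656 μm.
Surface area A = 4πR² = 4π(1.92×10¹¹ m)² = 4.63247×10²³ m².
(b) P = σAT⁴ = 5.670×10⁻⁸×4.63247×10²³×(4416)⁴ = 9.99×10³⁰ W.

λ_max ≈ 0.656 μm; P ≈ 9.99×10³⁰ W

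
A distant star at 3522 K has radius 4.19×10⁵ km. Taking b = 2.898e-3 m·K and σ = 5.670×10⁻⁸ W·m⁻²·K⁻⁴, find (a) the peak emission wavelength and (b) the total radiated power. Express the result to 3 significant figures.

(a) λ_max = b/T = 2.898×10⁻³/3522 = 8.228×10⁻⁷ m = 0.823 μm.
Surface area A = 4πR² = 4π(4.19×10⁸ m)² = 2.20616×10¹⁸ m².
(b) P = σAT⁴ = 5.670×10⁻⁸×2.20616×10¹⁸×(3522)⁴ = 1.92×10²⁵ W.

λ_max ≈ 0.823 μm; P ≈ 1.92×10²⁵ W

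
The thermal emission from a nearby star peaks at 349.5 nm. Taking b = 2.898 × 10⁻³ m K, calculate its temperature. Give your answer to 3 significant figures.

Wien's law gives T = b/λ_max = (2.898×10⁻³ m·K)/(3.495×10⁻⁷ m) = 8.29×10³ K.

T ≈ 8.29×10³ K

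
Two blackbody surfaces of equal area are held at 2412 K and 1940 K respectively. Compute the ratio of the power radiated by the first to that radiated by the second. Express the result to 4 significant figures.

P₁/P₂ ≈ 2.389

With equal areas, P₁/P₂ = (T₁/T₂)⁴ = (2412/1940)⁴ = 2.389.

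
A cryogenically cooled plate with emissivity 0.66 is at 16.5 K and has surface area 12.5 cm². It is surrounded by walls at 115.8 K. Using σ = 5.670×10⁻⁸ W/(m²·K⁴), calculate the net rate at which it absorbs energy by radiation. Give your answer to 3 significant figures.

Net gain ≈ 8.41×10⁻³ W

Area A = 12.5 cm² = 1.25×10⁻³ m².
Net radiated power P_net = εσA(T⁴ − T₀⁴) = 0.66×5.670×10⁻⁸×1.25×10⁻³×(16.5⁴ − 115.8⁴).
T⁴ − T₀⁴ = 74120.1 − 1.79818×10⁸ = -1.79744×10⁸ K⁴, so P_net = -8.41×10⁻³ W — negative, meaning a net gain of 8.41×10⁻³ W.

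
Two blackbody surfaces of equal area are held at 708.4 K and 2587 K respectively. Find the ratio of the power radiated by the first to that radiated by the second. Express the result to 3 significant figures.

With equal areas, P₁/P₂ = (T₁/T₂)⁴ = (708.4/2587)⁴ = 5.62×10⁻³.

P₁/P₂ ≈ 5.62×10⁻³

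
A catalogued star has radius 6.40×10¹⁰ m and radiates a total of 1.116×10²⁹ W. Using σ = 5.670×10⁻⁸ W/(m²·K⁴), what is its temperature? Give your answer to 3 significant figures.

Surface area A = 4πR² = 4π(6.40×10¹⁰ m)² = 5.14719×10²² m².
P = σAT⁴ ⇒ T = (P/(σA))^(1/4) = (1.116×10²⁹/(5.670×10⁻⁸×5.14719×10²²))^(1/4) = 2.49×10³ K.

T ≈ 2.49×10³ K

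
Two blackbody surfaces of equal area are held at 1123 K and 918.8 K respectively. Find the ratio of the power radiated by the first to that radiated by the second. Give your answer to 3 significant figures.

P₁/P₂ ≈ 2.23

With equal areas, P₁/P₂ = (T₁/T₂)⁴ = (1123/918.8)⁴ = 2.23.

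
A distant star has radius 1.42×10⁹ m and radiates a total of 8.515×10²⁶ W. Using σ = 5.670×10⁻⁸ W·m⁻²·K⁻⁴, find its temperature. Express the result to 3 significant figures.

T ≈ 4.93×10³ K

Surface area A = 4πR² = 4π(1.42×10⁹ m)² = 2.53388×10¹⁹ m².
P = σAT⁴ ⇒ T = (P/(σA))^(1/4) = (8.515×10²⁶/(5.670×10⁻⁸×2.53388×10¹⁹))^(1/4) = 4.93×10³ K.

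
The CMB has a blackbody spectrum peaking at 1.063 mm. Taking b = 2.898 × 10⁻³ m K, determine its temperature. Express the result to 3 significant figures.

T ≈ 2.73 K

Wien's law gives T = b/λ_max = (2.898×10⁻³ m·K)/(1.063×10⁻³ m) = 2.73 K.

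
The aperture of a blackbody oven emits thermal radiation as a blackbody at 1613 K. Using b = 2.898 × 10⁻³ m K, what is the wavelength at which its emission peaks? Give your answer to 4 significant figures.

λ_max ≈ 1797 nm

Wien's displacement law: λ_max = b/T = (2.898×10⁻³ m·K)/(1613 K) = 1.7967×10⁻⁶ m.
That is 1797 nm, in the infrared range.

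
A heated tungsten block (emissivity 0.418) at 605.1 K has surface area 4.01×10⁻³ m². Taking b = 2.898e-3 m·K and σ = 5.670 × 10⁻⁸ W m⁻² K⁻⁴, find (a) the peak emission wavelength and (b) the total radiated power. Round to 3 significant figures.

(a) λ_max = b/T = 2.898×10⁻³/605.1 = 4.789×10⁻⁶ m = 4.79 μm.
Area A = 4.01×10⁻³ m².
(b) P = εσAT⁴ = 0.418×5.670×10⁻⁸×4.01×10⁻³×(605.1)⁴ = 12.7 W.

λ_max ≈ 4.79 μm; P ≈ 12.7 W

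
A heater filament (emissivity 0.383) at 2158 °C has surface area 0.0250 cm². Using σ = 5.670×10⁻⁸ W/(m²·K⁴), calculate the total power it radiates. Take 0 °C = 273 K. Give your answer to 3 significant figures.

T = 2158 °C + 273 = 2431 K.
Area A = 0.0250 cm² = 2.50×10⁻⁶ m².
P = εσAT⁴ = 0.383 × 5.670×10⁻⁸ × 2.50×10⁻⁶ × (2431)⁴ = 1.90 W.

P ≈ 1.90 W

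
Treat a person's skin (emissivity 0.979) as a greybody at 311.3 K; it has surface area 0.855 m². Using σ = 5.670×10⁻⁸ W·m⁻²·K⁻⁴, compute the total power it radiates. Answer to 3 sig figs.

Area A = 0.855 m².
P = εσAT⁴ = 0.979 × 5.670×10⁻⁸ × 0.855 × (311.3)⁴ = 446 W.

P ≈ 446 W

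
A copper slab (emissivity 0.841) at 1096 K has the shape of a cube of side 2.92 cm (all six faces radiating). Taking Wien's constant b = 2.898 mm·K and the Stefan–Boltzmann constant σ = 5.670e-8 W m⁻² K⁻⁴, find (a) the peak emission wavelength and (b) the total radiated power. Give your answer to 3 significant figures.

(a) λ_max = b/T = 2.898×10⁻³/1096 = 2.644×10⁻⁶ m = 2.64×10³ nm.
Area A = 6s² = 6×(0.0292 m)² = 5.11584×10⁻³ m².
(b) P = εσAT⁴ = 0.841×5.670×10⁻⁸×5.11584×10⁻³×(1096)⁴ = 352 W.

λ_max ≈ 2.64×10³ nm; P ≈ 352 W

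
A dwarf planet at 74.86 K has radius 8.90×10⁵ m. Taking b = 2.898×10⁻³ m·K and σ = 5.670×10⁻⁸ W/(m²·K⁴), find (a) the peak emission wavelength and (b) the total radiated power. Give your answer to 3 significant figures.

λ_max ≈ 38.7 μm; P ≈ 1.77×10¹³ W

(a) λ_max = b/T = 2.898×10⁻³/74.86 = 3.871×10⁻⁵ m = 38.7 μm.
Surface area A = 4πR² = 4π(8.90×10⁵ m)² = 9.95382×10¹² m².
(b) P = σAT⁴ = 5.670×10⁻⁸×9.95382×10¹²×(74.86)⁴ = 1.77×10¹³ W.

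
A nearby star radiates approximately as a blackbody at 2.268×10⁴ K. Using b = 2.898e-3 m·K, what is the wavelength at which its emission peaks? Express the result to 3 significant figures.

Wien's displacement law: λ_max = b/T = (2.898×10⁻³ m·K)/(2.268×10⁴ K) = 1.278×10⁻⁷ m.
That is 128 nm, in the ultraviolet range.

λ_max ≈ 128 nm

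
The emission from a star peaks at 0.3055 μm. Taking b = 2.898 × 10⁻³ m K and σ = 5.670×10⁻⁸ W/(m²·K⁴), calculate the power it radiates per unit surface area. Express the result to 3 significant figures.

Wien's law: T = b/λ_max = 2.898×10⁻³/3.055×10⁻⁷ = 9486.09 K.
Then I = σT⁴ = 5.670×10⁻⁸×(9486.09)⁴ = 4.59×10⁸ W/m².

I ≈ 4.59×10⁸ W/m²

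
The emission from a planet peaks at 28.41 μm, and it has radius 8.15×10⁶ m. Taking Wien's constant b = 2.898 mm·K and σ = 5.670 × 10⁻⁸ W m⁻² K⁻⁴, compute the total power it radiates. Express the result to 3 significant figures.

Wien's law: T = b/λ_max = 2.898×10⁻³/2.841×10⁻⁵ = 102.006 K.
Surface area A = 4πR² = 4π(8.15×10⁶ m)² = 8.34690×10¹⁴ m².
Then P = σAT⁴ = 5.670×10⁻⁸×8.34690×10¹⁴×(102.006)⁴ = 5.12×10¹⁵ W.

P ≈ 5.12×10¹⁵ W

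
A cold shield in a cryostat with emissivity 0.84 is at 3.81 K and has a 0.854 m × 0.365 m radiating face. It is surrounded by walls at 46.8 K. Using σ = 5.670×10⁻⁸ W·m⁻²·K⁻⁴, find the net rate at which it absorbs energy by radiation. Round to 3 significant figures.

Area A = 0.854 × 0.365 = 0.31171 m².
Net radiated power P_net = εσA(T⁴ − T₀⁴) = 0.84×5.670×10⁻⁸×0.31171×(3.81⁴ − 46.8⁴).
T⁴ − T₀⁴ = 210.717 − 4.79715×10⁶ = -4.79694×10⁶ K⁴, so P_net = -0.0712 W — negative, meaning a net gain of 0.0712 W.

Net gain ≈ 0.0712 W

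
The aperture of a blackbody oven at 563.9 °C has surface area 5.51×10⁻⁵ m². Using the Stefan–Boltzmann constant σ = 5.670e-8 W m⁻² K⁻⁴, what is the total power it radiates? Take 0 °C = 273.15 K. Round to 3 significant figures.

T = 563.9 °C + 273.15 = 837.05 K.
Area A = 5.51×10⁻⁵ m².
P = σAT⁴ = 5.670×10⁻⁸ × 5.51×10⁻⁵ × (837.05)⁴ = 1.53 W.

P ≈ 1.53 W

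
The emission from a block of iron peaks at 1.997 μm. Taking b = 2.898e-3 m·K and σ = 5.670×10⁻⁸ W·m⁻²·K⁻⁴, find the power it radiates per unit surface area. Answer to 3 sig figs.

Wien's law: T = b/λ_max = 2.898×10⁻³/1.997×10⁻⁶ = 1451.18 K.
Then I = σT⁴ = 5.670×10⁻⁸×(1451.18)⁴ = 2.51×10⁵ W/m².

I ≈ 2.51×10⁵ W/m²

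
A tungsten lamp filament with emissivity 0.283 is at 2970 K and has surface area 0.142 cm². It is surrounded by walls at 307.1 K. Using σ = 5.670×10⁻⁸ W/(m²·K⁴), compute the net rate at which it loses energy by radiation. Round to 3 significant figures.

Area A = 0.142 cm² = 1.42×10⁻⁵ m².
Net radiated power P_net = εσA(T⁴ − T₀⁴) = 0.283×5.670×10⁻⁸×1.42×10⁻⁵×(2970⁴ − 307.1⁴).
T⁴ − T₀⁴ = 7.78083×10¹³ − 8.89445×10⁹ = 7.77994×10¹³ K⁴, so P_net = 17.7 W.

Net loss ≈ 17.7 W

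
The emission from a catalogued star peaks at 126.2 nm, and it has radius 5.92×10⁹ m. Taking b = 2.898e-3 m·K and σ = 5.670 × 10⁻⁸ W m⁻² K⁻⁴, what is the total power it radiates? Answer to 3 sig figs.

P ≈ 6.94×10³⁰ W

Wien's law: T = b/λ_max = 2.898×10⁻³/1.262×10⁻⁷ = 22963.5 K.
Surface area A = 4πR² = 4π(5.92×10⁹ m)² = 4.40406×10²⁰ m².
Then P = σAT⁴ = 5.670×10⁻⁸×4.40406×10²⁰×(22963.5)⁴ = 6.94×10³⁰ W.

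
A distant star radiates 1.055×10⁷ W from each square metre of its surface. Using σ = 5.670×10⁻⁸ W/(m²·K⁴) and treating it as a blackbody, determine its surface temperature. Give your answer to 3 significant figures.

I = σT⁴, so T = (I/σ)^(1/4) = (1.055×10⁷/(5.670×10⁻⁸))^(1/4) = 3.69×10³ K.

T ≈ 3.69×10³ K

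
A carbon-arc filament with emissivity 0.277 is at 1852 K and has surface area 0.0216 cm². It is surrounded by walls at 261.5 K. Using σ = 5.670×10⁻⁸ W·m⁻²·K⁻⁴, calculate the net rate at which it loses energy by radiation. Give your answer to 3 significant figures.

Net loss ≈ 0.399 W

Area A = 0.0216 cm² = 2.16×10⁻⁶ m².
Net radiated power P_net = εσA(T⁴ − T₀⁴) = 0.277×5.670×10⁻⁸×2.16×10⁻⁶×(1852⁴ − 261.5⁴).
T⁴ − T₀⁴ = 1.17642×10¹³ − 4.67613×10⁹ = 1.17595×10¹³ K⁴, so P_net = 0.399 W.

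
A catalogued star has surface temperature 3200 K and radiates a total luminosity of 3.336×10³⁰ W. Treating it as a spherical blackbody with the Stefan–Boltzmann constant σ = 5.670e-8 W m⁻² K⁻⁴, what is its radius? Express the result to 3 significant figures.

R ≈ 2.11×10¹¹ m

L = 4πR²σT⁴ ⇒ R = √(L/(4πσT⁴)).
σT⁴ = 5.94543×10⁶ W/m², so R = √(3.336×10³⁰/(4π×5.94543×10⁶)) = 2.11×10¹¹ m.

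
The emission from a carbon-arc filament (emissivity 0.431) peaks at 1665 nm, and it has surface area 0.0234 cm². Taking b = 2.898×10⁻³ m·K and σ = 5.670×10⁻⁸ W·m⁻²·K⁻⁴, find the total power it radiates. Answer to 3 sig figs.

P ≈ 0.525 W

Wien's law: T = b/λ_max = 2.898×10⁻³/1.665×10⁻⁶ = 1740.54 K.
Area A = 0.0234 cm² = 2.34×10⁻⁶ m².
Then P = εσAT⁴ = 0.431×5.670×10⁻⁸×2.34×10⁻⁶×(1740.54)⁴ = 0.525 W.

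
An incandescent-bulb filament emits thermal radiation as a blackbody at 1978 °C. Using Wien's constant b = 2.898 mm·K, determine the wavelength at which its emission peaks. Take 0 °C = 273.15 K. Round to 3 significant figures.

λ_max ≈ 1.29×10³ nm

T = 1978 °C + 273.15 = 2251.15 K.
Wien's displacement law: λ_max = b/T = (2.898×10⁻³ m·K)/(2251.15 K) = 1.287×10⁻⁶ m.
That is 1.29×10³ nm, in the infrared range.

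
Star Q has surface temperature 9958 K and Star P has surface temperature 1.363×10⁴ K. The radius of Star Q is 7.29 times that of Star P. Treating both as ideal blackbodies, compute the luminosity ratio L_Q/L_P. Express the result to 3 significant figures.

L ∝ R²T⁴, so L_Q/L_P = (R_Q/R_P)²(T_Q/T_P)⁴ = (7.29)² × (9958/1.363×10⁴)⁴ = 53.1441 × 0.284908 = 15.1.

L_Q/L_P ≈ 15.1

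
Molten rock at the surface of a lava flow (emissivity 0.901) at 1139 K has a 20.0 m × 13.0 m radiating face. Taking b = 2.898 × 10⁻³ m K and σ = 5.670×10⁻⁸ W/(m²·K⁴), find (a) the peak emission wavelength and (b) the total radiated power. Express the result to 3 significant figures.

(a) λ_max = b/T = 2.898×10⁻³/1139 = 2.544×10⁻⁶ m = 2.54 μm.
Area A = 20.0 × 13.0 = 260 m².
(b) P = εσAT⁴ = 0.901×5.670×10⁻⁸×260×(1139)⁴ = 2.24×10⁷ W.

λ_max ≈ 2.54 μm; P ≈ 2.24×10⁷ W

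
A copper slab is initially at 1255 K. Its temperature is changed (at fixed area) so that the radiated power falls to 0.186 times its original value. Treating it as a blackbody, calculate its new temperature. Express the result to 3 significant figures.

P ∝ T⁴, so T₂/T₁ = (P₂/P₁)^(1/4) = (0.186)^(1/4) = 0.656717.
T₂ = 1255 × 0.656717 = 824 K.

T₂ ≈ 824 K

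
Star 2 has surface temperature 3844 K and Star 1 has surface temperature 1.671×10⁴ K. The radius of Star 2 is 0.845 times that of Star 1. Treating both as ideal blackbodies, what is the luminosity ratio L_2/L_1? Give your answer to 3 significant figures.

L_2/L_1 ≈ 2.00×10⁻³

L ∝ R²T⁴, so L_2/L_1 = (R_2/R_1)²(T_2/T_1)⁴ = (0.845)² × (3844/1.671×10⁴)⁴ = 0.714025 × 2.80045×10⁻³ = 2.00×10⁻³.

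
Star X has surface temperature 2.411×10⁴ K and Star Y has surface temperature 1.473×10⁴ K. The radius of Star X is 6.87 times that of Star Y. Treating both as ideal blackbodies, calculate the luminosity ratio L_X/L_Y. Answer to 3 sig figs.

L ∝ R²T⁴, so L_X/L_Y = (R_X/R_Y)²(T_X/T_Y)⁴ = (6.87)² × (2.411×10⁴/1.473×10⁴)⁴ = 47.1969 × 7.17758 = 339.

L_X/L_Y ≈ 339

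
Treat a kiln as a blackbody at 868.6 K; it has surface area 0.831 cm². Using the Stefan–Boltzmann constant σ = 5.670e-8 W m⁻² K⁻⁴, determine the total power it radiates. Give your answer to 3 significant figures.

Area A = 0.831 cm² = 8.31×10⁻⁵ m².
P = σAT⁴ = 5.670×10⁻⁸ × 8.31×10⁻⁵ × (868.6)⁴ = 2.68 W.

P ≈ 2.68 W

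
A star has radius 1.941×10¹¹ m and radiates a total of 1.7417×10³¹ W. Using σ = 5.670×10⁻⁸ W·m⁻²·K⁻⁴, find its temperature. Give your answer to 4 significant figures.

Surface area A = 4πR² = 4π(1.941×10¹¹ m)² = 4.73436×10²³ m².
P = σAT⁴ ⇒ T = (P/(σA))^(1/4) = (1.7417×10³¹/(5.670×10⁻⁸×4.73436×10²³))^(1/4) = 5047 K.

T ≈ 5047 K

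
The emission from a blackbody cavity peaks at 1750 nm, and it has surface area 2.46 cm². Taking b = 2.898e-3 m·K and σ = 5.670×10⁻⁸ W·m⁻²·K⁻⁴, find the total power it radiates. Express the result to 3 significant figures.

P ≈ 105 W

Wien's law: T = b/λ_max = 2.898×10⁻³/1.750×10⁻⁶ = 1656.00 K.
Area A = 2.46 cm² = 2.46×10⁻⁴ m².
Then P = σAT⁴ = 5.670×10⁻⁸×2.46×10⁻⁴×(1656.00)⁴ = 105 W.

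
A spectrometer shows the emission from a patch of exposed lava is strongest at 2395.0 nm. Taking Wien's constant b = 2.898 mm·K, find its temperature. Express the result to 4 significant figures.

T ≈ 1210 K

Wien's law gives T = b/λ_max = (2.898×10⁻³ m·K)/(2.3950×10⁻⁶ m) = 1210 K.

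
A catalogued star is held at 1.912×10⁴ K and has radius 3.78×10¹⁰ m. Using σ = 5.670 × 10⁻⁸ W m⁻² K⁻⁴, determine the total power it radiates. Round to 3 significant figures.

P ≈ 1.36×10³² W

Surface area A = 4πR² = 4π(3.78×10¹⁰ m)² = 1.79553×10²² m².
P = σAT⁴ = 5.670×10⁻⁸ × 1.79553×10²² × (1.912×10⁴)⁴ = 1.36×10³² W.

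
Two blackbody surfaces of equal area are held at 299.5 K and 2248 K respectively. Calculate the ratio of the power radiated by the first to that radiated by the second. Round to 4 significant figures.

With equal areas, P₁/P₂ = (T₁/T₂)⁴ = (299.5/2248)⁴ = 3.151×10⁻⁴.

P₁/P₂ ≈ 3.151×10⁻⁴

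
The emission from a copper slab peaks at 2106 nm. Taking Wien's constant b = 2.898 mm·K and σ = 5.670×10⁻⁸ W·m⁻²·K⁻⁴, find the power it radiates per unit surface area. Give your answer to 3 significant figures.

I ≈ 2.03×10⁵ W/m²

Wien's law: T = b/λ_max = 2.898×10⁻³/2.106×10⁻⁶ = 1376.07 K.
Then I = σT⁴ = 5.670×10⁻⁸×(1376.07)⁴ = 2.03×10⁵ W/m².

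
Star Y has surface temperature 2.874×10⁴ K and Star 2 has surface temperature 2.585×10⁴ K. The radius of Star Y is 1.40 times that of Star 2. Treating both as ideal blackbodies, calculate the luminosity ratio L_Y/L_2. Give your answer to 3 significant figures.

L ∝ R²T⁴, so L_Y/L_2 = (R_Y/R_2)²(T_Y/T_2)⁴ = (1.40)² × (2.874×10⁴/2.585×10⁴)⁴ = 1.96 × 1.52793 = 2.99.

L_Y/L_2 ≈ 2.99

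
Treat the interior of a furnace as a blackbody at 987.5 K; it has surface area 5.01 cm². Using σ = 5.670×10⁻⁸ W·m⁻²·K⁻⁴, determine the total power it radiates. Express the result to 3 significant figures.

P ≈ 27.0 W

Area A = 5.01 cm² = 5.01×10⁻⁴ m².
P = σAT⁴ = 5.670×10⁻⁸ × 5.01×10⁻⁴ × (987.5)⁴ = 27.0 W.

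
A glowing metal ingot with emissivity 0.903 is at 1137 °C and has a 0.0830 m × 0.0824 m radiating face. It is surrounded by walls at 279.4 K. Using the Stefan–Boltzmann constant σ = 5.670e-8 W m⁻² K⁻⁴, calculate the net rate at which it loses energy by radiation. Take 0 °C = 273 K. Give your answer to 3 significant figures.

Net loss ≈ 1.38×10³ W

T = 1137 °C + 273 = 1410 K.
Area A = 0.0830 × 0.0824 = 6.8392×10⁻³ m².
Net radiated power P_net = εσA(T⁴ − T₀⁴) = 0.903×5.670×10⁻⁸×6.8392×10⁻³×(1410⁴ − 279.4⁴).
T⁴ − T₀⁴ = 3.95254×10¹² − 6.09404×10⁹ = 3.94645×10¹² K⁴, so P_net = 1.38×10³ W.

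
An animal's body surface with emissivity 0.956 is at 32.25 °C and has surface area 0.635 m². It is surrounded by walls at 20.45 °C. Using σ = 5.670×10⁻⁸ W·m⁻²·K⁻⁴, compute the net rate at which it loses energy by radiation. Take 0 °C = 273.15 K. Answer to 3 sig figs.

T = 32.25 °C + 273.15 = 305.40 K.
Surroundings: T = 20.45 °C + 273.15 = 293.60 K.
Area A = 0.635 m².
Net radiated power P_net = εσA(T⁴ − T₀⁴) = 0.956×5.670×10⁻⁸×0.635×(305.40⁴ − 293.60⁴).
T⁴ − T₀⁴ = 8.69914×10⁹ − 7.43061×10⁹ = 1.26853×10⁹ K⁴, so P_net = 43.7 W.

Net loss ≈ 43.7 W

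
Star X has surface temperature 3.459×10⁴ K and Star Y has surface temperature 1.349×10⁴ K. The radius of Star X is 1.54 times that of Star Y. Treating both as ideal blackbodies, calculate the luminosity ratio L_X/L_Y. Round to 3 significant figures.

L ∝ R²T⁴, so L_X/L_Y = (R_X/R_Y)²(T_X/T_Y)⁴ = (1.54)² × (3.459×10⁴/1.349×10⁴)⁴ = 2.3716 × 43.2269 = 103.

L_X/L_Y ≈ 103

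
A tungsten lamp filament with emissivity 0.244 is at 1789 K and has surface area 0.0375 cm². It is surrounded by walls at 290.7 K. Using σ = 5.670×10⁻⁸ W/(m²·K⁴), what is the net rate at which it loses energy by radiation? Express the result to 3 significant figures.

Area A = 0.0375 cm² = 3.75×10⁻⁶ m².
Net radiated power P_net = εσA(T⁴ − T₀⁴) = 0.244×5.670×10⁻⁸×3.75×10⁻⁶×(1789⁴ − 290.7⁴).
T⁴ − T₀⁴ = 1.02433×10¹³ − 7.14135×10⁹ = 1.02362×10¹³ K⁴, so P_net = 0.531 W.

Net loss ≈ 0.531 W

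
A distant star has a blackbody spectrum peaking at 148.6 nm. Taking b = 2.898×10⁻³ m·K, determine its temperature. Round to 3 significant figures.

T ≈ 1.95×10⁴ K

Wien's law gives T = b/λ_max = (2.898×10⁻³ m·K)/(1.486×10⁻⁷ m) = 1.95×10⁴ K.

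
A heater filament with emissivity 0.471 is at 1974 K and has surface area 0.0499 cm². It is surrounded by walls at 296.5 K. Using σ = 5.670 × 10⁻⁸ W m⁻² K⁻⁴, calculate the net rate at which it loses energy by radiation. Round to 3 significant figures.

Net loss ≈ 2.02 W

Area A = 0.0499 cm² = 4.99×10⁻⁶ m².
Net radiated power P_net = εσA(T⁴ − T₀⁴) = 0.471×5.670×10⁻⁸×4.99×10⁻⁶×(1974⁴ − 296.5⁴).
T⁴ − T₀⁴ = 1.51841×10¹³ − 7.72856×10⁹ = 1.51764×10¹³ K⁴, so P_net = 2.02 W.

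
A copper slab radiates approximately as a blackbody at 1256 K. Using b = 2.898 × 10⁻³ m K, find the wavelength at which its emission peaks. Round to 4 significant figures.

Wien's displacement law: λ_max = b/T = (2.898×10⁻³ m·K)/(1256 K) = 2.3073×10⁻⁶ m.
That is 2.307 μm, in the infrared range.

λ_max ≈ 2.307 μm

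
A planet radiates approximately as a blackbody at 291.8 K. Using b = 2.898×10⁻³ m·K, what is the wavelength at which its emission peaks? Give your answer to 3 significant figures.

Wien's displacement law: λ_max = b/T = (2.898×10⁻³ m·K)/(291.8 K) = 9.931×10⁻⁶ m.
That is 9.93 μm, in the infrared range.

λ_max ≈ 9.93 μm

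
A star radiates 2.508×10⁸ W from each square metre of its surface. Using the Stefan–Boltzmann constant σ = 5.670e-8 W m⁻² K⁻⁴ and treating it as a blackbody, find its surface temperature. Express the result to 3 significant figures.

T ≈ 8.16×10³ K

I = σT⁴, so T = (I/σ)^(1/4) = (2.508×10⁸/(5.670×10⁻⁸))^(1/4) = 8.16×10³ K.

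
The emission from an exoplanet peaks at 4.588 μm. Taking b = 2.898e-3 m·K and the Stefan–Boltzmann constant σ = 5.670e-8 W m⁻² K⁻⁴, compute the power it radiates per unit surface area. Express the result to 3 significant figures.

Wien's law: T = b/λ_max = 2.898×10⁻³/4.588×10⁻⁶ = 631.648 K.
Then I = σT⁴ = 5.670×10⁻⁸×(631.648)⁴ = 9.03×10³ W/m².

I ≈ 9.03×10³ W/m²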